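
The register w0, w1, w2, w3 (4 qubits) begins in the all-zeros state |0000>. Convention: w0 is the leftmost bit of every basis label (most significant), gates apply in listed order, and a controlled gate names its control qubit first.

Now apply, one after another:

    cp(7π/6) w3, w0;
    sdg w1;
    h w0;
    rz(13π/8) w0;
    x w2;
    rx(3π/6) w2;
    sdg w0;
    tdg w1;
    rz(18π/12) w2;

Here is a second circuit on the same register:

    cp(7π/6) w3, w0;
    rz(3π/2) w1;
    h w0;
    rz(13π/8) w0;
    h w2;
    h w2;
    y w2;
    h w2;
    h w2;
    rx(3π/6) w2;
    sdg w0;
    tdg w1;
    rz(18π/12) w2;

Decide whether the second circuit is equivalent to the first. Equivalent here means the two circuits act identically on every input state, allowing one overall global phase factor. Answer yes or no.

No, they are not equivalent — no single phase factor reconciles the two unitaries.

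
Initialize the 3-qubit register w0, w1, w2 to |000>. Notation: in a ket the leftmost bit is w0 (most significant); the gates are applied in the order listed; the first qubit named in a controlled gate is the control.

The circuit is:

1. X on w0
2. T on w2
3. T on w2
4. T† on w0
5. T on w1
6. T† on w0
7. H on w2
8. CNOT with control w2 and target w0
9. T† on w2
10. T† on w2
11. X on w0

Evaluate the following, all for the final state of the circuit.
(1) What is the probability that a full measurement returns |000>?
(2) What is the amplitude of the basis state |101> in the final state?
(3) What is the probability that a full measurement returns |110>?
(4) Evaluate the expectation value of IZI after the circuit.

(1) Outcome |000> occurs with probability 1/2.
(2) |101> carries amplitude -sqrt(2)/2 in the final state.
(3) Outcome |110> occurs with probability 0.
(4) The expectation value of IZI is 1.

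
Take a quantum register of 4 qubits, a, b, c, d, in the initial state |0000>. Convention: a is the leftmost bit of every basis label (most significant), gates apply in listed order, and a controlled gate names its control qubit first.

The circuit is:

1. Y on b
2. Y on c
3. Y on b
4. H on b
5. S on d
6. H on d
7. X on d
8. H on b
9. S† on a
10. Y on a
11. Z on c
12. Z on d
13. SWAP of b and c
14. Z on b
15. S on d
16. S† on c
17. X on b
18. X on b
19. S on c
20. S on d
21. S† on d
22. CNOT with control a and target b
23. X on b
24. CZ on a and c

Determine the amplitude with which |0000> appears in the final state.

|0000> carries amplitude 0 in the final state. Key observation: steps 20-21 multiply out to the identity, so the circuit reduces to the remaining gates.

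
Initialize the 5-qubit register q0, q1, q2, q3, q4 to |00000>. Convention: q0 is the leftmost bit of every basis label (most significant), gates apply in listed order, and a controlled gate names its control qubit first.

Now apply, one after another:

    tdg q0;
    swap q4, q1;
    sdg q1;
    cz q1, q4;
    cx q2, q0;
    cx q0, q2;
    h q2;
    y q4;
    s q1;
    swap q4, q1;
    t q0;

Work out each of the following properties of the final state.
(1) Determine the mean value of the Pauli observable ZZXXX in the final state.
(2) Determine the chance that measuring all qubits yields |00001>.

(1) The observable ZZXXX averages to 0.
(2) A full measurement returns |00001> with probability 0.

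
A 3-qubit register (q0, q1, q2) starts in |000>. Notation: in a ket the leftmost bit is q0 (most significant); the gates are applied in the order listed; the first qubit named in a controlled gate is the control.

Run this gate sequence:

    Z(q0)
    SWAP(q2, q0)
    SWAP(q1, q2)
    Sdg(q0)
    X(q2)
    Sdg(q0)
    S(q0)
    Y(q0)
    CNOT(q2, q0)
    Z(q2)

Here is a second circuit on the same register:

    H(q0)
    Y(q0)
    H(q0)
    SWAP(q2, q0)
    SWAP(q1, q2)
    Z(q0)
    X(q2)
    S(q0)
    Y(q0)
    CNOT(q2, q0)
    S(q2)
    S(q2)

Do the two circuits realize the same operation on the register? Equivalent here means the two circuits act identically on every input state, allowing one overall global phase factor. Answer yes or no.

No, they are not equivalent — no single phase factor reconciles the two unitaries.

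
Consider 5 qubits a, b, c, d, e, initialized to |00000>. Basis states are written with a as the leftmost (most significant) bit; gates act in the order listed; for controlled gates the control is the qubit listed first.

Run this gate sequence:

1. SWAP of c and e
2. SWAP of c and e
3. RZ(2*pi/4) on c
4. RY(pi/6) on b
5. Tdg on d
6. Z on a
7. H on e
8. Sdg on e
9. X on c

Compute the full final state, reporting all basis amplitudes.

The resulting statevector has amplitude (-sqrt(3) - 1)*exp(3*I*pi/4)/4 on |00100>, (-sqrt(3) - 1)*exp(I*pi/4)/4 on |00101>, (1 - sqrt(3))*exp(3*I*pi/4)/4 on |01100>, (1 - sqrt(3))*exp(I*pi/4)/4 on |01101>, and 0 on every other basis state. Key observation: steps 1-2 multiply out to the identity, so the circuit reduces to the remaining gates.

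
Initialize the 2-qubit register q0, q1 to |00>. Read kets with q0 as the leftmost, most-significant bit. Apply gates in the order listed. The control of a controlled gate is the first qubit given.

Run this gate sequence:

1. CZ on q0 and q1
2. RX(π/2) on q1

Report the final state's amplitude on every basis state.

The resulting statevector has amplitude sqrt(2)/2 on |00>, -sqrt(2)*I/2 on |01>, 0 on |10>, 0 on |11>.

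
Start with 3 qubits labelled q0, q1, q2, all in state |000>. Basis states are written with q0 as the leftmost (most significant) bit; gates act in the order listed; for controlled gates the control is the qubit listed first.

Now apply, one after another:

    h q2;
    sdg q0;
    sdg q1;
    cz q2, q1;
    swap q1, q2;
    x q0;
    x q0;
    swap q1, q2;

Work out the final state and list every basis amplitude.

The final amplitudes are sqrt(2)/2 on |000>, sqrt(2)/2 on |001>, and 0 on every other basis state. Key observation: the block from step 5 through step 8 cancels to the identity and can be dropped.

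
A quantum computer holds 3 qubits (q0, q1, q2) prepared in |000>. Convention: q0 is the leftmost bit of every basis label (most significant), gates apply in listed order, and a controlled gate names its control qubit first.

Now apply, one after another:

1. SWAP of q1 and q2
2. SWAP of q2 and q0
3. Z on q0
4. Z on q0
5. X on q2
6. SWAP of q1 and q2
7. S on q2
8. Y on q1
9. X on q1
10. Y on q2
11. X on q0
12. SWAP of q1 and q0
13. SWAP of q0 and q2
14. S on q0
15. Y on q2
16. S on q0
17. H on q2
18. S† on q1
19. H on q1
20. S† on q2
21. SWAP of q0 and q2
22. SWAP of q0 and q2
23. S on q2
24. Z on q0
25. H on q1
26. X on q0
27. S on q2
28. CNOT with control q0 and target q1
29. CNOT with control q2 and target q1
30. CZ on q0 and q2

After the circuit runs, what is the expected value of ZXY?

The expectation value of ZXY is 1. Key observation: gates 20-23 undo each other exactly, leaving only the rest of the circuit to track.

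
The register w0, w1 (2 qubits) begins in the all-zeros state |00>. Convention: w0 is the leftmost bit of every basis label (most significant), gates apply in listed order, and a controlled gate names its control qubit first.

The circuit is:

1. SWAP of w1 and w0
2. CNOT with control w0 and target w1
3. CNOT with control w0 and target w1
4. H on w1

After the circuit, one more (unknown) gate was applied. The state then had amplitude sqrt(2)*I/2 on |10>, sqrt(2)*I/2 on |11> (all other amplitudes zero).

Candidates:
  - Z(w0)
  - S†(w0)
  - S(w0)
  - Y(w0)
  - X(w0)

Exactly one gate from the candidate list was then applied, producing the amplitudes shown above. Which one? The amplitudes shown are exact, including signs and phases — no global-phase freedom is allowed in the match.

The applied gate was Y(w0).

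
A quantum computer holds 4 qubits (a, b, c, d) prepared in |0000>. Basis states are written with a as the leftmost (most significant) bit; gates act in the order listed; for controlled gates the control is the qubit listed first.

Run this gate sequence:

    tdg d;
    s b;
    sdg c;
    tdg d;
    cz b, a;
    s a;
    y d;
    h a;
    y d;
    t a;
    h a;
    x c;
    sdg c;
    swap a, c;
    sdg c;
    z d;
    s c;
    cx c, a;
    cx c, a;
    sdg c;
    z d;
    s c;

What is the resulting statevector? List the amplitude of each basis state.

The resulting statevector has amplitude -I/2 - exp(3*I*pi/4)/2 on |1000>, -I/2 + exp(3*I*pi/4)/2 on |1010>, and 0 on every other basis state. Key observation: steps 15-22 multiply out to the identity, so the circuit reduces to the remaining gates.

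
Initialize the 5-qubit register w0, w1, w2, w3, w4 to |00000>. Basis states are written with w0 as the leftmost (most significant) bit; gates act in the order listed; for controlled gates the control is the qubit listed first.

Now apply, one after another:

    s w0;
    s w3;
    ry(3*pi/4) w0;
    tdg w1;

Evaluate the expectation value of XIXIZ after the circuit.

The expectation value of XIXIZ is 0.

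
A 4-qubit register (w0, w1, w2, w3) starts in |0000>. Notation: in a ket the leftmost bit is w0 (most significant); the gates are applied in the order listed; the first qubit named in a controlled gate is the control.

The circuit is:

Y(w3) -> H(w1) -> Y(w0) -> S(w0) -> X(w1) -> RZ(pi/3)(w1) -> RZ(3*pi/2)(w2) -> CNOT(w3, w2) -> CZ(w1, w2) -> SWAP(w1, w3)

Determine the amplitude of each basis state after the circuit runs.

After the circuit, the state carries amplitude sqrt(2)*exp(7*I*pi/12)/2 on |1110>, -sqrt(2)*exp(11*I*pi/12)/2 on |1111>, and 0 on every other basis state.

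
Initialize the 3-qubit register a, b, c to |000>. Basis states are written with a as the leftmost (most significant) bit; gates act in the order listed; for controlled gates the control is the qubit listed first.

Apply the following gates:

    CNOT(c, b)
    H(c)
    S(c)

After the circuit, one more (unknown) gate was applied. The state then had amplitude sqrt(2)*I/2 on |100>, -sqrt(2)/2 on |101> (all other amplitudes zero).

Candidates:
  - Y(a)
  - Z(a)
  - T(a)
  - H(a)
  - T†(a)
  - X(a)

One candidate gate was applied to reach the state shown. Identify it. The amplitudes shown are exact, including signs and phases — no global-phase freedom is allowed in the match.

It was Y(a) that produced the state shown.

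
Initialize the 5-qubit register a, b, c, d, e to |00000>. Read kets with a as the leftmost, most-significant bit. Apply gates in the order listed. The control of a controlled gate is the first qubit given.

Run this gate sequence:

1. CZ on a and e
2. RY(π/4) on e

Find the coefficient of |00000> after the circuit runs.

The amplitude on |00000> is sqrt(sqrt(2) + 2)/2.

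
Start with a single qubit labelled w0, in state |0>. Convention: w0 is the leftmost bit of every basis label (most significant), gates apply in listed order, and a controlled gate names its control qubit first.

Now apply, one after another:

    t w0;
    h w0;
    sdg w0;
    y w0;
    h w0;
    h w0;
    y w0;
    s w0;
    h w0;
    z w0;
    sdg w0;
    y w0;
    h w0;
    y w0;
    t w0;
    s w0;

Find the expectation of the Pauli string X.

The expectation value of X is -sqrt(2)/2. Key observation: steps 2-9 multiply out to the identity, so the circuit reduces to the remaining gates.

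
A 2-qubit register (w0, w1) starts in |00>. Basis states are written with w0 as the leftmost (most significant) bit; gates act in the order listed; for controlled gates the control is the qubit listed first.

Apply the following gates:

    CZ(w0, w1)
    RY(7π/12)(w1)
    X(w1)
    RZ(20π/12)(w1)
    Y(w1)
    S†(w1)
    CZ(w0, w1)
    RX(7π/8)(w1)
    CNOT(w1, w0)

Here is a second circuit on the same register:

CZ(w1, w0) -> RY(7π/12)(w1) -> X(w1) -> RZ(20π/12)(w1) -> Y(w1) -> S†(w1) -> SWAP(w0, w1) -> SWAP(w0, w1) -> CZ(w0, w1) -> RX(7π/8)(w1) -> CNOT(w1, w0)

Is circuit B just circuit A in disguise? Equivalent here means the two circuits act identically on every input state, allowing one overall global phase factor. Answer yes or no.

Yes, they are equivalent — the unitaries differ by at most a global phase.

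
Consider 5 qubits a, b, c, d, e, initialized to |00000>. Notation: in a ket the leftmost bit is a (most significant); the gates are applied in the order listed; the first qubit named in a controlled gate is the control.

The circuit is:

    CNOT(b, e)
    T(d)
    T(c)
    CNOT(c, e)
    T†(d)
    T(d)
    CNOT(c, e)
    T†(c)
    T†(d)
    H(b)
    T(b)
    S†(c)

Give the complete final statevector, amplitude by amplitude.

After the circuit, the state carries amplitude sqrt(2)/2 on |00000>, sqrt(2)*exp(I*pi/4)/2 on |01000>, and 0 on every other basis state. Key observation: gates 2-9 undo each other exactly, leaving only the rest of the circuit to track.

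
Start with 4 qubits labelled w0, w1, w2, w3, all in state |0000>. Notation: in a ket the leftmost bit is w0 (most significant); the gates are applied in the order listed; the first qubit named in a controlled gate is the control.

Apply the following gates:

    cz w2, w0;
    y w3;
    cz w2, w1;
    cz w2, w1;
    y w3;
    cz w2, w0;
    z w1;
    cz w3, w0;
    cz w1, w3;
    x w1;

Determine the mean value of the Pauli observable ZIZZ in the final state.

In the final state, ZIZZ has expectation 1. Key observation: gates 1-6 undo each other exactly, leaving only the rest of the circuit to track.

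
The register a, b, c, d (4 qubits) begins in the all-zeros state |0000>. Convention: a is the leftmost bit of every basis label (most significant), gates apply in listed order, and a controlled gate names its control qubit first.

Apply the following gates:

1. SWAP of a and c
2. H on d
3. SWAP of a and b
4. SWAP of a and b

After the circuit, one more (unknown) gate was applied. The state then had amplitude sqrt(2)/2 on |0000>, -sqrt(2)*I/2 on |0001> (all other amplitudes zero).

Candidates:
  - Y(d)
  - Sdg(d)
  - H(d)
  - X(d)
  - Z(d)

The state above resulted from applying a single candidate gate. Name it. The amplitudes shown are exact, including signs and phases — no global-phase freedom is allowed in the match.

It was Sdg(d) that produced the state shown. Key observation: the block from step 3 through step 4 cancels to the identity and can be dropped.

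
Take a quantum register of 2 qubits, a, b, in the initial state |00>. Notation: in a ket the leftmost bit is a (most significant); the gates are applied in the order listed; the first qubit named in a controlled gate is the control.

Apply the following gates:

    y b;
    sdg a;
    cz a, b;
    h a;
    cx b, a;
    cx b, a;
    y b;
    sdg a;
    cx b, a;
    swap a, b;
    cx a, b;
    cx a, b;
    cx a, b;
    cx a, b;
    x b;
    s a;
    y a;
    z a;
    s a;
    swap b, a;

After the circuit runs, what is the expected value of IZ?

The observable IZ averages to -1.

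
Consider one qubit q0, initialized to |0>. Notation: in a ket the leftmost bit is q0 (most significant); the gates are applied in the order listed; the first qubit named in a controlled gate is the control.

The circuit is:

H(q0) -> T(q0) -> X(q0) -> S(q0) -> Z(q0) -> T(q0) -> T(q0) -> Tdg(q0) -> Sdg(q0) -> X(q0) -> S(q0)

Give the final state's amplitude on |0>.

|0> carries amplitude -sqrt(2)*exp(I*pi/4)/2 in the final state.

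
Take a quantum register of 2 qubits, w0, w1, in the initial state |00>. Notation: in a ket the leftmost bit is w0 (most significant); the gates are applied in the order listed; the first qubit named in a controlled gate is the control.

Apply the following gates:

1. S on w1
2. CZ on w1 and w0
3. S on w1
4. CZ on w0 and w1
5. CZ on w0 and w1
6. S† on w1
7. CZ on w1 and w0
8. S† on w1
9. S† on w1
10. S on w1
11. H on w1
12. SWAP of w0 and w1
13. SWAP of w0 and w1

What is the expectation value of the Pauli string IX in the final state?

In the final state, IX has expectation 1. Key observation: steps 1-8 multiply out to the identity, so the circuit reduces to the remaining gates.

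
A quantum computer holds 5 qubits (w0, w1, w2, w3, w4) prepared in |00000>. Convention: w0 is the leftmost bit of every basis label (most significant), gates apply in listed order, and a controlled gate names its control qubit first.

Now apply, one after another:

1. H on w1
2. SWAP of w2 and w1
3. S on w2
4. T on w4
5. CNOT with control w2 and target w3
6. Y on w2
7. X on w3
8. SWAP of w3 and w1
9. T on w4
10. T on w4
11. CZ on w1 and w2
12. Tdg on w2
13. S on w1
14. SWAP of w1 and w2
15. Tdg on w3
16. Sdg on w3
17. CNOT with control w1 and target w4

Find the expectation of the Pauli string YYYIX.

In the final state, YYYIX has expectation 0.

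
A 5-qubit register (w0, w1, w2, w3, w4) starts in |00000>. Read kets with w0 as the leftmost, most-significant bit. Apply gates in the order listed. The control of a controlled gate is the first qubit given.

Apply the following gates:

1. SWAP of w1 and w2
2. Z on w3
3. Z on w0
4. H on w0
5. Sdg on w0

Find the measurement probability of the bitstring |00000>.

A full measurement returns |00000> with probability 1/2.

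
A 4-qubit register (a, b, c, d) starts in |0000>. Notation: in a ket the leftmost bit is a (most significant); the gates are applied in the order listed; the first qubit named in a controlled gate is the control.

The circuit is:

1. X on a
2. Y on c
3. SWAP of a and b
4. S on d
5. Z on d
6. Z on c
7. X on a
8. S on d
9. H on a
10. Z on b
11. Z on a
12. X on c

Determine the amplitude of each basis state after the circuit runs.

The final amplitudes are sqrt(2)*I/2 on |0100>, sqrt(2)*I/2 on |1100>, and 0 on every other basis state.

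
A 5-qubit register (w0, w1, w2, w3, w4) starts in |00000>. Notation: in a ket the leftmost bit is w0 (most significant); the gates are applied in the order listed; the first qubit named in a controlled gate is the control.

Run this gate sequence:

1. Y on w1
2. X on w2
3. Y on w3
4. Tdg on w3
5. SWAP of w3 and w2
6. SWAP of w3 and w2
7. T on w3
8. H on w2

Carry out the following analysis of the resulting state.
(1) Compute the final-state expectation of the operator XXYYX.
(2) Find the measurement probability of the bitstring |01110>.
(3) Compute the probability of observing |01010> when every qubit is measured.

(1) In the final state, XXYYX has expectation 0. Key observation: gates 4-7 undo each other exactly, leaving only the rest of the circuit to track.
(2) Outcome |01110> occurs with probability 1/2.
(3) Outcome |01010> occurs with probability 1/2.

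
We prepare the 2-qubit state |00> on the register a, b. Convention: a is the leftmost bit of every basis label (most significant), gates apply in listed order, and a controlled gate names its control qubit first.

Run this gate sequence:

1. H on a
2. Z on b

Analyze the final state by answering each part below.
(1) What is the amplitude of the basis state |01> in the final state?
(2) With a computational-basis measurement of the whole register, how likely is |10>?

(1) The final state's coefficient on |01> equals 0.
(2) The probability of measuring |10> is 1/2.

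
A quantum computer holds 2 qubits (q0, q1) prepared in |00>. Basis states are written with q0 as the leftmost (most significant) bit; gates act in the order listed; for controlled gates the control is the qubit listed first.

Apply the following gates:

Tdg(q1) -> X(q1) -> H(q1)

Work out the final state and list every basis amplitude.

After the circuit, the state carries amplitude sqrt(2)/2 on |00>, -sqrt(2)/2 on |01>, 0 on |10>, 0 on |11>.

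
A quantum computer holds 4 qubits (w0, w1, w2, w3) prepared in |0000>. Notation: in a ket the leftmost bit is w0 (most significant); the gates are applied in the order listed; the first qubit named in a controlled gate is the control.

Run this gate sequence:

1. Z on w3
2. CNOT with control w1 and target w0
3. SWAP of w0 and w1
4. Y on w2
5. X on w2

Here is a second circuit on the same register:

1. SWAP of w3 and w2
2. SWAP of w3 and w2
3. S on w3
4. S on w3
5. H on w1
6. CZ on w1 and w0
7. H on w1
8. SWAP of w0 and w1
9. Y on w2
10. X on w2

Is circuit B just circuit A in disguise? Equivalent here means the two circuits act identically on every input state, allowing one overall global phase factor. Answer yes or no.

No, they are not equivalent — no single phase factor reconciles the two unitaries.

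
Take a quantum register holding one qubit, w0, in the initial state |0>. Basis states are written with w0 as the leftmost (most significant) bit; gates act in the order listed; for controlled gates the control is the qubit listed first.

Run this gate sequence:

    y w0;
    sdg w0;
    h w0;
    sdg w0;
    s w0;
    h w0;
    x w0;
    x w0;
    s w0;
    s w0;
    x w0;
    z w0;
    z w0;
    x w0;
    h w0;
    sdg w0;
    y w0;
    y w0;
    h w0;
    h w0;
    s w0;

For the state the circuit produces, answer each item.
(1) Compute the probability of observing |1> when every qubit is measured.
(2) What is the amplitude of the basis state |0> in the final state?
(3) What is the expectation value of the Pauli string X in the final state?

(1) A full measurement returns |1> with probability 1/2.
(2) The amplitude on |0> is -sqrt(2)/2.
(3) The observable X averages to -1.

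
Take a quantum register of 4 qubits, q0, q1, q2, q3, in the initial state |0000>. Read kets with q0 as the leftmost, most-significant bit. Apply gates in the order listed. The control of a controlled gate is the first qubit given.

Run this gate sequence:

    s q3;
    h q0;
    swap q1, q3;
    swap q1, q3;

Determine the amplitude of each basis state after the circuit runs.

After the circuit, the state carries amplitude sqrt(2)/2 on |0000>, sqrt(2)/2 on |1000>, and 0 on every other basis state. Key observation: the block from step 3 through step 4 cancels to the identity and can be dropped.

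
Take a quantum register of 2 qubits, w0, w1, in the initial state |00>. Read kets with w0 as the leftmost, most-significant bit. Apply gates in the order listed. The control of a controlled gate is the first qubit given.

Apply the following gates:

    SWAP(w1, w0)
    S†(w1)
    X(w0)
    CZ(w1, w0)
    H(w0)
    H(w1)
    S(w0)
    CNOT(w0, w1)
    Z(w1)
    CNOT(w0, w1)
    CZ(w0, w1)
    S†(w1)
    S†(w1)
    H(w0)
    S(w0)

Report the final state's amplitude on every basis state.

The resulting statevector has amplitude sqrt(2)*(1 + I)/4 on |00>, sqrt(2)*(1 - I)/4 on |01>, sqrt(2)*(1 + I)/4 on |10>, sqrt(2)*(-1 + I)/4 on |11>.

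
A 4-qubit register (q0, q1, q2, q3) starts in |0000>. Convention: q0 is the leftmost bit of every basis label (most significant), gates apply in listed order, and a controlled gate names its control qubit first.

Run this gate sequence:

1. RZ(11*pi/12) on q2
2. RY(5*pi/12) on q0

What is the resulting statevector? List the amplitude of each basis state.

The resulting statevector has amplitude sqrt(sqrt(2)/4 + 1/2)*exp(-11*I*pi/24)/2 + sqrt(3)*sqrt(1/2 - sqrt(2)/4)*exp(-11*I*pi/24)/2 on |0000>, sqrt(3)*sqrt(sqrt(2)/4 + 1/2)*exp(-11*I*pi/24)/2 - sqrt(1/2 - sqrt(2)/4)*exp(-11*I*pi/24)/2 on |1000>, and 0 on every other basis state.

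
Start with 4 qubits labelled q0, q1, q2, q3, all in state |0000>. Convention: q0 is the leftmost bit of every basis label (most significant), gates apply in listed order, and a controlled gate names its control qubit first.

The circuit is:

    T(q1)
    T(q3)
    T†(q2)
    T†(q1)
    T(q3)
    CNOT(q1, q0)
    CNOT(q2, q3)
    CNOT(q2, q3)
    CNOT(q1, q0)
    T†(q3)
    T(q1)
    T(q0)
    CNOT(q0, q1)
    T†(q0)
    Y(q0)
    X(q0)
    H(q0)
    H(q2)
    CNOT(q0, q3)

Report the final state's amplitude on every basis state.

The resulting statevector has amplitude I/2 on |0000>, I/2 on |0010>, I/2 on |1001>, I/2 on |1011>, and 0 on every other basis state. Key observation: gates 4-11 undo each other exactly, leaving only the rest of the circuit to track.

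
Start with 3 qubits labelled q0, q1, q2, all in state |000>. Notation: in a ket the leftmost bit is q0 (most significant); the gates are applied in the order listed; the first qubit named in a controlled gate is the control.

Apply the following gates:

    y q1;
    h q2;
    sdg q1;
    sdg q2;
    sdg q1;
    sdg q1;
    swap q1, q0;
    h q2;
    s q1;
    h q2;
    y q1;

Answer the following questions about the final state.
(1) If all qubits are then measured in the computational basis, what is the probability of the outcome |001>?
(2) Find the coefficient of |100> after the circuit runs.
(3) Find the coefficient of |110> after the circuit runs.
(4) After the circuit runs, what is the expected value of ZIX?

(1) A full measurement returns |001> with probability 0.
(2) The amplitude on |100> is 0.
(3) |110> carries amplitude -sqrt(2)*I/2 in the final state.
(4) The observable ZIX averages to 0.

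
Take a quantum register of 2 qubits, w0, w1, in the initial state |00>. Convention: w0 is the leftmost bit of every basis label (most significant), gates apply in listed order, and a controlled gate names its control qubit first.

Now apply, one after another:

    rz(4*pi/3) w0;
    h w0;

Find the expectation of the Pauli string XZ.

The expectation value of XZ is 1.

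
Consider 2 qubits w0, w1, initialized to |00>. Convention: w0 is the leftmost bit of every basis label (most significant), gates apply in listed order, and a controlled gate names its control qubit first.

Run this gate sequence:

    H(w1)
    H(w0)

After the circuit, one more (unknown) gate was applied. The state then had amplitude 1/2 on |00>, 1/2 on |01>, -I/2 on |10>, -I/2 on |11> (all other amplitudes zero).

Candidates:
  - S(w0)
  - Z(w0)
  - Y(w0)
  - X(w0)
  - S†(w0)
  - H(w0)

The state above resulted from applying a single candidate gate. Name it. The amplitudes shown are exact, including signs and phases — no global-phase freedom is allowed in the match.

The unique candidate consistent with the amplitudes is S†(w0).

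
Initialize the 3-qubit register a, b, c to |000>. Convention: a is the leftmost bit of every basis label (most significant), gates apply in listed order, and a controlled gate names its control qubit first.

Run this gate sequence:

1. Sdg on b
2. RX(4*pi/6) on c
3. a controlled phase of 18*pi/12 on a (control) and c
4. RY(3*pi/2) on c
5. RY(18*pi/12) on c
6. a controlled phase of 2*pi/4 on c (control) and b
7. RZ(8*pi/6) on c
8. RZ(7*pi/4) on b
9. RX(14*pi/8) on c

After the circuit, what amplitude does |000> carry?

The amplitude on |000> is sqrt(3)*I*sqrt(sqrt(2)/4 + 1/2)*exp(11*I*pi/24)/2 + I*sqrt(1/2 - sqrt(2)/4)*exp(-5*I*pi/24)/2.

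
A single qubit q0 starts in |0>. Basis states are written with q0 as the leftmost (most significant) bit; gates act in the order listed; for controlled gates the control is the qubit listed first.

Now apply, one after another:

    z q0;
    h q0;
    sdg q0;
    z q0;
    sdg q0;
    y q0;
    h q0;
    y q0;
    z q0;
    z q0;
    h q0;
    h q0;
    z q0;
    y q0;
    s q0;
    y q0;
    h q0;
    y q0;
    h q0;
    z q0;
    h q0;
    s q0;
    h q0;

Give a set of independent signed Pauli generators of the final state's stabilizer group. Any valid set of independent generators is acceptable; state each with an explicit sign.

The final state is stabilized by the group generated by +Y; other independent generating sets are equally valid.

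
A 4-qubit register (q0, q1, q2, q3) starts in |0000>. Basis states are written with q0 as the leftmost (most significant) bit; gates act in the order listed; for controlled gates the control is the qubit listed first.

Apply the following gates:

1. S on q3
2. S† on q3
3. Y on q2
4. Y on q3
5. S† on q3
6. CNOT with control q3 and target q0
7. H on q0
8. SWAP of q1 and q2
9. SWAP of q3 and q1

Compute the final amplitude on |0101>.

The amplitude on |0101> is sqrt(2)*I/2.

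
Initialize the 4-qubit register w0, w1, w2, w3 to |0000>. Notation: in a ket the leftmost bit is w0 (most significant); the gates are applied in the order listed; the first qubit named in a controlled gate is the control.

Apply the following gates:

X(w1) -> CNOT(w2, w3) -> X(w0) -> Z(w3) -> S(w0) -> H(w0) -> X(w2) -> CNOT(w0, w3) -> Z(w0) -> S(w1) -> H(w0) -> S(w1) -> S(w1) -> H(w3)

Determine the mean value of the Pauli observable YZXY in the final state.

The expectation value of YZXY is 0.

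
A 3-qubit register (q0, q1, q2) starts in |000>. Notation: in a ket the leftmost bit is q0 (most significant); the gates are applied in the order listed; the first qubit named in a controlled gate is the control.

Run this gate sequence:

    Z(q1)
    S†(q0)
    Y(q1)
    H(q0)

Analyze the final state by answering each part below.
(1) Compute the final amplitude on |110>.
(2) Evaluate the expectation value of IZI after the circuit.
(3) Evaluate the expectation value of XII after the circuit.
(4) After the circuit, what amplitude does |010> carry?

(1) The amplitude on |110> is sqrt(2)*I/2.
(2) The observable IZI averages to -1.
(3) The observable XII averages to 1.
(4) The amplitude on |010> is sqrt(2)*I/2.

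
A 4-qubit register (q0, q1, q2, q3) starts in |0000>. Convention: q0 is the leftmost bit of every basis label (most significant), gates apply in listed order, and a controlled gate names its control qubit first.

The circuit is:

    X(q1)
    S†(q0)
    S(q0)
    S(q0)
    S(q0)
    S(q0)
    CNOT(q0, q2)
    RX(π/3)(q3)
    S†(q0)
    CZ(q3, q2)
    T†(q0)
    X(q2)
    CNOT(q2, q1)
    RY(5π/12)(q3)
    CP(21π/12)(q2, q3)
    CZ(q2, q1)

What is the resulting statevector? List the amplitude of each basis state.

The resulting statevector has amplitude 3*sqrt(2 - sqrt(2))/8 + sqrt(3*sqrt(2) + 6)/8 - I*sqrt(2 - sqrt(2))/8 + I*sqrt(3*sqrt(2) + 6)/8 on |0010>, -3*sqrt(sqrt(2) + 2)*exp(3*I*pi/4)/8 - sqrt(sqrt(2) + 2)*exp(I*pi/4)/8 - sqrt(6 - 3*sqrt(2))*exp(I*pi/4)/8 + sqrt(6 - 3*sqrt(2))*exp(3*I*pi/4)/8 on |0011>, and 0 on every other basis state. Key observation: the block from step 3 through step 6 cancels to the identity and can be dropped.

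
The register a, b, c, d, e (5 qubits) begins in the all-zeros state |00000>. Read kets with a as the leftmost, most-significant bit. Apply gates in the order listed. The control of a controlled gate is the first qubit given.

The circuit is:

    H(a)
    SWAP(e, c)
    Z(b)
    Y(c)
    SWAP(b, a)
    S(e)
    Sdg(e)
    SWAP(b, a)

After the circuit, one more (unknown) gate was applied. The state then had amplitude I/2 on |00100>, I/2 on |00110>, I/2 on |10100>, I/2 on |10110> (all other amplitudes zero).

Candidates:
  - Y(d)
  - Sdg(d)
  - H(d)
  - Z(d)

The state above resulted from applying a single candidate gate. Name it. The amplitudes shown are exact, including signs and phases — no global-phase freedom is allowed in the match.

The applied gate was H(d).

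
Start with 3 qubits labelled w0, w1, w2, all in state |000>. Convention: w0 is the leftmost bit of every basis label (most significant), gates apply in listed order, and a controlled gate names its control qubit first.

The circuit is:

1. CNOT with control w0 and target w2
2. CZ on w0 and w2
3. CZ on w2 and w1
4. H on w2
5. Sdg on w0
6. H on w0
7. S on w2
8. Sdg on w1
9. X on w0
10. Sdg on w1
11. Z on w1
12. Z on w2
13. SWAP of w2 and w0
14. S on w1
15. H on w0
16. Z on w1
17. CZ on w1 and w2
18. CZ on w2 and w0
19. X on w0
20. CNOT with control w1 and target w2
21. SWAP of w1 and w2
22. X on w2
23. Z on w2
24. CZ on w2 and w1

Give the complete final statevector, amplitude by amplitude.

After the circuit, the state carries amplitude 0 on |000>, sqrt(2)*(-1 - I)/4 on |001>, 0 on |010>, sqrt(2)*(-1 - I)/4 on |011>, 0 on |100>, sqrt(2)*(-1 + I)/4 on |101>, 0 on |110>, sqrt(2)*(1 - I)/4 on |111>.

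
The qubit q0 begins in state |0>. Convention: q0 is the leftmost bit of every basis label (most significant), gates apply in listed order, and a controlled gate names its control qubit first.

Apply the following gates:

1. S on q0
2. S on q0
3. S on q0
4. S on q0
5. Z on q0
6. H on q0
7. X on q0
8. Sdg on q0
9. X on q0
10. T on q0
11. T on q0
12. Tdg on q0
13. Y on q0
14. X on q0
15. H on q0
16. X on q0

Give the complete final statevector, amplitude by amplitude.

The resulting statevector has amplitude 1/2 + exp(3*I*pi/4)/2 on |0>, 1/2 - exp(3*I*pi/4)/2 on |1>.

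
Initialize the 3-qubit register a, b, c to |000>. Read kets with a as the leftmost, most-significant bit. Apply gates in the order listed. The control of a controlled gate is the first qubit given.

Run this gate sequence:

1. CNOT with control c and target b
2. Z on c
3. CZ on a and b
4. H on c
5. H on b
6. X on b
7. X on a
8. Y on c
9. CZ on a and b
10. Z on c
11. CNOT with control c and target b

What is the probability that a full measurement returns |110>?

Outcome |110> occurs with probability 1/4.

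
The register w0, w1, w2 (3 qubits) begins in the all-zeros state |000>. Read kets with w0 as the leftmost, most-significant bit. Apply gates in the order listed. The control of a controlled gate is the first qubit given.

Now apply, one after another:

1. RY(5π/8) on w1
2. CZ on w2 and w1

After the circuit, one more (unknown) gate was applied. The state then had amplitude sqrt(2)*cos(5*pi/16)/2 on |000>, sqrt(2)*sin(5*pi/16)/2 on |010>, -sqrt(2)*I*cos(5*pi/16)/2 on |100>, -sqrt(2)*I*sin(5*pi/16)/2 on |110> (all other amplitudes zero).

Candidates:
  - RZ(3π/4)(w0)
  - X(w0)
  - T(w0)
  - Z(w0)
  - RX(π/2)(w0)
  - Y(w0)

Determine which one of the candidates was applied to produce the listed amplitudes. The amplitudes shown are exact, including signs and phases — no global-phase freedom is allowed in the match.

The unique candidate consistent with the amplitudes is RX(π/2)(w0).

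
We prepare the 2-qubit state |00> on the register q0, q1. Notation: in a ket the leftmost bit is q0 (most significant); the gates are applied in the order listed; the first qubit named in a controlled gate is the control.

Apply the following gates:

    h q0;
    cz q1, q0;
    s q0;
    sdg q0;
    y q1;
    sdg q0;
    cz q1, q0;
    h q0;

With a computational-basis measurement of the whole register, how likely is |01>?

A full measurement returns |01> with probability 1/2.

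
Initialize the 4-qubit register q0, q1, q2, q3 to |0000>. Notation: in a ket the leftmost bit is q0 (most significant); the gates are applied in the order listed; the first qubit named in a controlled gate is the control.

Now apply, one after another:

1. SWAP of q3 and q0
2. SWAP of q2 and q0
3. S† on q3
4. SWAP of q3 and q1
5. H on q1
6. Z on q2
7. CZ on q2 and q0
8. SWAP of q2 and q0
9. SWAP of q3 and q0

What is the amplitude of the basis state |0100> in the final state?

The final state's coefficient on |0100> equals sqrt(2)/2.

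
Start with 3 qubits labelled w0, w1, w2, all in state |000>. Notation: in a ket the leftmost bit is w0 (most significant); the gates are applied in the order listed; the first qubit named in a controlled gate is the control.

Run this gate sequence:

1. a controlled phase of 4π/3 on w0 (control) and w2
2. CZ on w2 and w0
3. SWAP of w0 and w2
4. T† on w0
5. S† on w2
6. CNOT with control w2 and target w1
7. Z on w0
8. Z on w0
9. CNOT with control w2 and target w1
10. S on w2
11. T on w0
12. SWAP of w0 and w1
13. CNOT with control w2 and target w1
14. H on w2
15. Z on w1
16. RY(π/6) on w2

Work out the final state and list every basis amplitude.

After the circuit, the state carries amplitude 1/2 on |000>, sqrt(3)/2 on |001>, and 0 on every other basis state. Key observation: gates 4-11 undo each other exactly, leaving only the rest of the circuit to track.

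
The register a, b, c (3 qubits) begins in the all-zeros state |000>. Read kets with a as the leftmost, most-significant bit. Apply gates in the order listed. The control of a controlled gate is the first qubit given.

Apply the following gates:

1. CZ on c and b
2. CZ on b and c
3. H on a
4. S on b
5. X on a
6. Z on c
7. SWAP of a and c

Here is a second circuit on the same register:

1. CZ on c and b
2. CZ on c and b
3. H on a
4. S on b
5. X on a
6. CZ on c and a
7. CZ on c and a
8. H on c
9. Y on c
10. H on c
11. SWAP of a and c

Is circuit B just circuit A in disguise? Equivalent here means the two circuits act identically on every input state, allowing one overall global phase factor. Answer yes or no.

No, they are not equivalent — no single phase factor reconciles the two unitaries.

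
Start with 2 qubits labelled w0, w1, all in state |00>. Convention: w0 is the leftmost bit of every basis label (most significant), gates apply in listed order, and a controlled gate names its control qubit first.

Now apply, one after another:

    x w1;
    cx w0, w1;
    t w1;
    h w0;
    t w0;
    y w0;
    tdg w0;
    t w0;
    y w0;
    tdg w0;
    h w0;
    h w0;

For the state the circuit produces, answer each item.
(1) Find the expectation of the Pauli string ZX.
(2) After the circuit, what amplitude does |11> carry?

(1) In the final state, ZX has expectation 0. Key observation: gates 4-11 undo each other exactly, leaving only the rest of the circuit to track.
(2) The final state's coefficient on |11> equals sqrt(2)*exp(I*pi/4)/2.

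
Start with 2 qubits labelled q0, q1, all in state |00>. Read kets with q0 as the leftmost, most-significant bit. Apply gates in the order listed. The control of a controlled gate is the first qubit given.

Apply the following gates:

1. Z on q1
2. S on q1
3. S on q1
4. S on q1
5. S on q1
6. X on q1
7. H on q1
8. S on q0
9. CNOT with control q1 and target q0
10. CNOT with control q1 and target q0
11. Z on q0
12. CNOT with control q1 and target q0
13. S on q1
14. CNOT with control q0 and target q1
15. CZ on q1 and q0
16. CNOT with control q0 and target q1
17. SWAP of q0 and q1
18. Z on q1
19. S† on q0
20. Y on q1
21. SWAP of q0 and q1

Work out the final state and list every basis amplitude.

The resulting statevector has amplitude 0 on |00>, -sqrt(2)*I/2 on |01>, sqrt(2)*I/2 on |10>, 0 on |11>.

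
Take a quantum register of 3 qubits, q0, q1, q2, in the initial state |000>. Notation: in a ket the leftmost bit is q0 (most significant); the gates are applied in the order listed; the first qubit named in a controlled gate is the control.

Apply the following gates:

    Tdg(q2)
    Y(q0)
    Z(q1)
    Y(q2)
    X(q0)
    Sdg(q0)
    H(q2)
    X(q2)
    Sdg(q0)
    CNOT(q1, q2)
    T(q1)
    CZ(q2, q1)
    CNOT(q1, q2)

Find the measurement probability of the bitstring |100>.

The probability of measuring |100> is 0.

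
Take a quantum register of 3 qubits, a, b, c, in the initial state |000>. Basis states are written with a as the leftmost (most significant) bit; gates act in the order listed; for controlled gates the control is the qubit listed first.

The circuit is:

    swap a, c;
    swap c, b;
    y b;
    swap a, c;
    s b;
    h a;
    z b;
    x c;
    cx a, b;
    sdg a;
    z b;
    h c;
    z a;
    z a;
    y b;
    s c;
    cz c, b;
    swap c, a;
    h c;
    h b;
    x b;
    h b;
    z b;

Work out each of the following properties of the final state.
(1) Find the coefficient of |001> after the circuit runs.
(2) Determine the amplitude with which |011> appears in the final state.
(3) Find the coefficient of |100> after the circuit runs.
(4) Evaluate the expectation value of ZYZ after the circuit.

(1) |001> carries amplitude sqrt(2)*I/4 in the final state. Key observation: gates 20-23 undo each other exactly, leaving only the rest of the circuit to track.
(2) The final state's coefficient on |011> equals -sqrt(2)/4.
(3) |100> carries amplitude sqrt(2)/4 in the final state.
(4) The observable ZYZ averages to -1.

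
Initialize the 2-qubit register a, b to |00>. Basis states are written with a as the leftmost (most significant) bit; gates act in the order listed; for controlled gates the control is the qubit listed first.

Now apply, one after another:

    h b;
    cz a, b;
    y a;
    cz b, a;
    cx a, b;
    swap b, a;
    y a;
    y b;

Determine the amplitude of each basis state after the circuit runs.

The final amplitudes are -sqrt(2)*I/2 on |00>, 0 on |01>, -sqrt(2)*I/2 on |10>, 0 on |11>.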